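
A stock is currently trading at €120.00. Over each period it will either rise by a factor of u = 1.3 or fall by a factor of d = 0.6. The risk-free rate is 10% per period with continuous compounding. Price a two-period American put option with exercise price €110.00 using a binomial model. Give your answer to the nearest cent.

€12.27

Risk-neutral probability p = (e^0.1 − 0.6)/(1.3 − 0.6) = 0.5052/0.7000 = 0.7217
Terminal stock prices: S_uu = 202.8, S_ud = 93.6, S_dd = 43.2
Terminal payoffs (K − S): max(-92.8, 0) = 0, max(16.4, 0) = 16.4, max(66.8, 0) = 66.8
Node u (S = 156): continuation = e^(−0.1)·[0.7217·0.0000 + 0.2783·16.4000] = 4.1302; exercise value = 0.0000 ≤ continuation, so V_u = 4.1302
Node d (S = 72): continuation = e^(−0.1)·[0.7217·16.4000 + 0.2783·66.8000] = 27.5321; exercise value = 38.0000 > continuation, so V_d = 38.0000 (exercise)
Node 0 (S = 120): continuation = e^(−0.1)·[0.7217·4.1302 + 0.2783·38.0000] = 12.2670; exercise value = 0.0000 ≤ continuation, so V_0 = 12.2670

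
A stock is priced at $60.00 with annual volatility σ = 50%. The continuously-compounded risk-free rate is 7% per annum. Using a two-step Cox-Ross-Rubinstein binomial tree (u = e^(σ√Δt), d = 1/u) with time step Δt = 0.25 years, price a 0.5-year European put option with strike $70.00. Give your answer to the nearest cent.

$13.83

CRR parameters: u = e^(σ√Δt) = e^(0.5·√0.25) = 1.2840, d = 1/u = 0.7788
Per-period rate: rΔt = 0.07·0.25 = 0.0175, so R = e^0.0175 = 1.0177
Risk-neutral probability p = (e^0.0175 − 0.7788)/(1.2840 − 0.7788) = 0.2389/0.5052 = 0.4728
Terminal stock prices: S_uu = 98.92, S_ud = 60, S_dd = 36.39
Terminal payoffs (K − S): max(-28.92, 0) = 0, max(10, 0) = 10, max(33.61, 0) = 33.61
Node u (S = 77.04): V_u = e^(−0.0175)·[0.4728·0.0000 + 0.5272·10.0000] = 5.1809
Node d (S = 46.73): V_d = e^(−0.0175)·[0.4728·10.0000 + 0.5272·33.6082] = 22.0576
Node 0 (S = 60): V_0 = e^(−0.0175)·[0.4728·5.1809 + 0.5272·22.0576] = 13.8346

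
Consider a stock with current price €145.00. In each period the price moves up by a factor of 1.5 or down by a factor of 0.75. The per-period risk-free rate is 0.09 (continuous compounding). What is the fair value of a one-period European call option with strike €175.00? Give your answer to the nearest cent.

€17.82

Risk-neutral probability p = (e^0.09 − 0.75)/(1.5 − 0.75) = 0.3442/0.7500 = 0.4589
Terminal stock prices: S_u = 217.5, S_d = 108.8
Terminal payoffs (S − K): max(42.5, 0) = 42.5, max(-66.25, 0) = 0
Node 0 (S = 145): V_0 = e^(−0.09)·[0.4589·42.5000 + 0.5411·0.0000] = 17.8246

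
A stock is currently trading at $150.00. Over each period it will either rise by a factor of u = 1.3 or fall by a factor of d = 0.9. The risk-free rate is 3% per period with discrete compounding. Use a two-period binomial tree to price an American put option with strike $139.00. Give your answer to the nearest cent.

$7.52

Risk-neutral probability p = (1 + 0.03 − 0.9)/(1.3 − 0.9) = 0.1300/0.4000 = 0.3250
Terminal stock prices: S_uu = 253.5, S_ud = 175.5, S_dd = 121.5
Terminal payoffs (K − S): max(-114.5, 0) = 0, max(-36.5, 0) = 0, max(17.5, 0) = 17.5
Node u (S = 195): continuation = 1/1.03·[0.3250·0.0000 + 0.6750·0.0000] = 0.0000; exercise value = 0.0000 ≤ continuation, so V_u = 0.0000
Node d (S = 135): continuation = 1/1.03·[0.3250·0.0000 + 0.6750·17.5000] = 11.4684; exercise value = 4.0000 ≤ continuation, so V_d = 11.4684
Node 0 (S = 150): continuation = 1/1.03·[0.3250·0.0000 + 0.6750·11.4684] = 7.5157; exercise value = 0.0000 ≤ continuation, so V_0 = 7.5157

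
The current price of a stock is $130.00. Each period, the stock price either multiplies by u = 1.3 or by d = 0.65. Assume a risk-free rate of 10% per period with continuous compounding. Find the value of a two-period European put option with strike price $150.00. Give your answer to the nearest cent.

$20.79

Risk-neutral probability p = (e^0.1 − 0.65)/(1.3 − 0.65) = 0.4552/0.6500 = 0.7003
Terminal stock prices: S_uu = 219.7, S_ud = 109.9, S_dd = 54.93
Terminal payoffs (K − S): max(-69.7, 0) = 0, max(40.15, 0) = 40.15, max(95.07, 0) = 95.07
Node u (S = 169): V_u = e^(−0.1)·[0.7003·0.0000 + 0.2997·40.1500] = 10.8892
Node d (S = 84.5): V_d = e^(−0.1)·[0.7003·40.1500 + 0.2997·95.0750] = 51.2256
Node 0 (S = 130): V_0 = e^(−0.1)·[0.7003·10.8892 + 0.2997·51.2256] = 20.7927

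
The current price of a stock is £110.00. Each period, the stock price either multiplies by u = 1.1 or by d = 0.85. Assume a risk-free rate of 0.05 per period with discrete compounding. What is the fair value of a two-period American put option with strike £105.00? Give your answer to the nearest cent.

Risk-neutral probability p = (1 + 0.05 − 0.85)/(1.1 − 0.85) = 0.2000/0.2500 = 0.8000
Terminal stock prices: S_uu = 133.1, S_ud = 102.9, S_dd = 79.47
Terminal payoffs (K − S): max(-28.1, 0) = 0, max(2.15, 0) = 2.15, max(25.53, 0) = 25.53
Node u (S = 121): continuation = 1/1.05·[0.8000·0.0000 + 0.2000·2.1500] = 0.4095; exercise value = 0.0000 ≤ continuation, so V_u = 0.4095
Node d (S = 93.5): continuation = 1/1.05·[0.8000·2.1500 + 0.2000·25.5250] = 6.5000; exercise value = 11.5000 > continuation, so V_d = 11.5000 (exercise)
Node 0 (S = 110): continuation = 1/1.05·[0.8000·0.4095 + 0.2000·11.5000] = 2.5025; exercise value = 0.0000 ≤ continuation, so V_0 = 2.5025

£2.50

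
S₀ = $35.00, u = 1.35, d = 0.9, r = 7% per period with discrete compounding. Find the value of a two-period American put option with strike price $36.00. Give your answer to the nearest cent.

$2.62

Risk-neutral probability p = (1 + 0.07 − 0.9)/(1.35 − 0.9) = 0.1700/0.4500 = 0.3778
Terminal stock prices: S_uu = 63.79, S_ud = 42.52, S_dd = 28.35
Terminal payoffs (K − S): max(-27.79, 0) = 0, max(-6.525, 0) = 0, max(7.65, 0) = 7.65
Node u (S = 47.25): continuation = 1/1.07·[0.3778·0.0000 + 0.6222·0.0000] = 0.0000; exercise value = 0.0000 ≤ continuation, so V_u = 0.0000
Node d (S = 31.5): continuation = 1/1.07·[0.3778·0.0000 + 0.6222·7.6500] = 4.4486; exercise value = 4.5000 > continuation, so V_d = 4.5000 (exercise)
Node 0 (S = 35): continuation = 1/1.07·[0.3778·0.0000 + 0.6222·4.5000] = 2.6168; exercise value = 1.0000 ≤ continuation, so V_0 = 2.6168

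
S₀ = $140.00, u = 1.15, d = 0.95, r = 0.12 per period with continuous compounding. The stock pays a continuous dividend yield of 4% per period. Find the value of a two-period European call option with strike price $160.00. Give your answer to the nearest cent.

$8.79

Per-period risk-free factor R = e^0.12 = 1.1275; dividend-adjusted growth = e^(0.12−0.04) = 1.0833.
Risk-neutral probability p = (1.0833 − 0.95)/(1.15 − 0.95) = 0.1333/0.2000 = 0.6664
Terminal stock prices: S_uu = 185.1, S_ud = 152.9, S_dd = 126.3
Terminal payoffs (S − K): max(25.15, 0) = 25.15, max(-7.05, 0) = 0, max(-33.65, 0) = 0
Node u (S = 161): V_u = e^(−0.12)·[0.6664·25.1500 + 0.3336·0.0000] = 14.8655
Node d (S = 133): V_d = e^(−0.12)·[0.6664·0.0000 + 0.3336·0.0000] = 0.0000
Node 0 (S = 140): V_0 = e^(−0.12)·[0.6664·14.8655 + 0.3336·0.0000] = 8.7867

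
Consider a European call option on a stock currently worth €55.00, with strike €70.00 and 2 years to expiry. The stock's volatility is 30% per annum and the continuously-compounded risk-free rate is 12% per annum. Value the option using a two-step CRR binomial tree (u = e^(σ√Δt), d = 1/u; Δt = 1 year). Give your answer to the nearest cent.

CRR parameters: u = e^(σ√Δt) = e^(0.3·√1) = 1.3499, d = 1/u = 0.7408
Per-period rate: rΔt = 0.12·1 = 0.12, so R = e^0.12 = 1.1275
Risk-neutral probability p = (e^0.12 − 0.7408)/(1.3499 − 0.7408) = 0.3867/0.6090 = 0.6349
Terminal stock prices: S_uu = 100.2, S_ud = 55, S_dd = 30.18
Terminal payoffs (S − K): max(30.22, 0) = 30.22, max(-15, 0) = 0, max(-39.82, 0) = 0
Node u (S = 74.24): V_u = e^(−0.12)·[0.6349·30.2165 + 0.3651·0.0000] = 17.0151
Node d (S = 40.75): V_d = e^(−0.12)·[0.6349·0.0000 + 0.3651·0.0000] = 0.0000
Node 0 (S = 55): V_0 = e^(−0.12)·[0.6349·17.0151 + 0.3651·0.0000] = 9.5812

€9.58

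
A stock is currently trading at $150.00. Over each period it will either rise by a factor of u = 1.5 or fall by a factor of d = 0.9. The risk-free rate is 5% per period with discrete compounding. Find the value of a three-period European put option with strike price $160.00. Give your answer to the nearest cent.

Risk-neutral probability p = (1 + 0.05 − 0.9)/(1.5 − 0.9) = 0.1500/0.6000 = 0.2500
Terminal stock prices: S_uuu = 506.2, S_uud = 303.8, S_udd = 182.2, S_ddd = 109.4
Terminal payoffs (K − S): max(-346.2, 0) = 0, max(-143.8, 0) = 0, max(-22.25, 0) = 0, max(50.65, 0) = 50.65
Node uu (S = 337.5): V_uu = 1/1.05·[0.2500·0.0000 + 0.7500·0.0000] = 0.0000
Node ud (S = 202.5): V_ud = 1/1.05·[0.2500·0.0000 + 0.7500·0.0000] = 0.0000
Node dd (S = 121.5): V_dd = 1/1.05·[0.2500·0.0000 + 0.7500·50.6500] = 36.1786
Node u (S = 225): V_u = 1/1.05·[0.2500·0.0000 + 0.7500·0.0000] = 0.0000
Node d (S = 135): V_d = 1/1.05·[0.2500·0.0000 + 0.7500·36.1786] = 25.8418
Node 0 (S = 150): V_0 = 1/1.05·[0.2500·0.0000 + 0.7500·25.8418] = 18.4585

$18.46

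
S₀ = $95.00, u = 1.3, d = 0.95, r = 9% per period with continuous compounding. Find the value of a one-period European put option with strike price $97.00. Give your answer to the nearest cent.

$3.63

Risk-neutral probability p = (e^0.09 − 0.95)/(1.3 − 0.95) = 0.1442/0.3500 = 0.4119
Terminal stock prices: S_u = 123.5, S_d = 90.25
Terminal payoffs (K − S): max(-26.5, 0) = 0, max(6.75, 0) = 6.75
Node 0 (S = 95): V_0 = e^(−0.09)·[0.4119·0.0000 + 0.5881·6.7500] = 3.6278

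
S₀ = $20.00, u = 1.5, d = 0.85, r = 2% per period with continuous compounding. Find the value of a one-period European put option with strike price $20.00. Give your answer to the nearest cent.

Risk-neutral probability p = (e^0.02 − 0.85)/(1.5 − 0.85) = 0.1702/0.6500 = 0.2618
Terminal stock prices: S_u = 30, S_d = 17
Terminal payoffs (K − S): max(-10, 0) = 0, max(3, 0) = 3
Node 0 (S = 20): V_0 = e^(−0.02)·[0.2618·0.0000 + 0.7382·3.0000] = 2.1706

$2.17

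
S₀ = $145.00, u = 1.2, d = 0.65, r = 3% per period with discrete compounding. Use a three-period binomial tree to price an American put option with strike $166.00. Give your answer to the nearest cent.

$36.27

Risk-neutral probability p = (1 + 0.03 − 0.65)/(1.2 − 0.65) = 0.3800/0.5500 = 0.6909
Terminal stock prices: S_uuu = 250.6, S_uud = 135.7, S_udd = 73.52, S_ddd = 39.82
Terminal payoffs (K − S): max(-84.56, 0) = 0, max(30.28, 0) = 30.28, max(92.48, 0) = 92.48, max(126.2, 0) = 126.2
Node uu (S = 208.8): continuation = 1/1.03·[0.6909·0.0000 + 0.3091·30.2800] = 9.0867; exercise value = 0.0000 ≤ continuation, so V_uu = 9.0867
Node ud (S = 113.1): continuation = 1/1.03·[0.6909·30.2800 + 0.3091·92.4850] = 48.0650; exercise value = 52.9000 > continuation, so V_ud = 52.9000 (exercise)
Node dd (S = 61.26): continuation = 1/1.03·[0.6909·92.4850 + 0.3091·126.1794] = 99.9025; exercise value = 104.7375 > continuation, so V_dd = 104.7375 (exercise)
Node u (S = 174): continuation = 1/1.03·[0.6909·9.0867 + 0.3091·52.9000] = 21.9699; exercise value = 0.0000 ≤ continuation, so V_u = 21.9699
Node d (S = 94.25): continuation = 1/1.03·[0.6909·52.9000 + 0.3091·104.7375] = 66.9150; exercise value = 71.7500 > continuation, so V_d = 71.7500 (exercise)
Node 0 (S = 145): continuation = 1/1.03·[0.6909·21.9699 + 0.3091·71.7500] = 36.2684; exercise value = 21.0000 ≤ continuation, so V_0 = 36.2684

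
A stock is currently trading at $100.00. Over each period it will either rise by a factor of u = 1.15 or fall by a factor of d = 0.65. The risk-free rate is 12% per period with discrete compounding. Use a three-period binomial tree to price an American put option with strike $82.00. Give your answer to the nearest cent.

Risk-neutral probability p = (1 + 0.12 − 0.65)/(1.15 − 0.65) = 0.4700/0.5000 = 0.9400
Terminal stock prices: S_uuu = 152.1, S_uud = 85.96, S_udd = 48.59, S_ddd = 27.46
Terminal payoffs (K − S): max(-70.09, 0) = 0, max(-3.962, 0) = 0, max(33.41, 0) = 33.41, max(54.54, 0) = 54.54
Node uu (S = 132.2): continuation = 1/1.12·[0.9400·0.0000 + 0.0600·0.0000] = 0.0000; exercise value = 0.0000 ≤ continuation, so V_uu = 0.0000
Node ud (S = 74.75): continuation = 1/1.12·[0.9400·0.0000 + 0.0600·33.4125] = 1.7900; exercise value = 7.2500 > continuation, so V_ud = 7.2500 (exercise)
Node dd (S = 42.25): continuation = 1/1.12·[0.9400·33.4125 + 0.0600·54.5375] = 30.9643; exercise value = 39.7500 > continuation, so V_dd = 39.7500 (exercise)
Node u (S = 115): continuation = 1/1.12·[0.9400·0.0000 + 0.0600·7.2500] = 0.3884; exercise value = 0.0000 ≤ continuation, so V_u = 0.3884
Node d (S = 65): continuation = 1/1.12·[0.9400·7.2500 + 0.0600·39.7500] = 8.2143; exercise value = 17.0000 > continuation, so V_d = 17.0000 (exercise)
Node 0 (S = 100): continuation = 1/1.12·[0.9400·0.3884 + 0.0600·17.0000] = 1.2367; exercise value = 0.0000 ≤ continuation, so V_0 = 1.2367

$1.24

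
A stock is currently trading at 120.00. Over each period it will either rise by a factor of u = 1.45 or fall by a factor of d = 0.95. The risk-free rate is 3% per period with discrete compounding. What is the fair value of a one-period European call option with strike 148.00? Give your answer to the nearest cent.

Risk-neutral probability p = (1 + 0.03 − 0.95)/(1.45 − 0.95) = 0.0800/0.5000 = 0.1600
Terminal stock prices: S_u = 174, S_d = 114
Terminal payoffs (S − K): max(26, 0) = 26, max(-34, 0) = 0
Node 0 (S = 120): V_0 = 1/1.03·[0.1600·26.0000 + 0.8400·0.0000] = 4.0388

4.04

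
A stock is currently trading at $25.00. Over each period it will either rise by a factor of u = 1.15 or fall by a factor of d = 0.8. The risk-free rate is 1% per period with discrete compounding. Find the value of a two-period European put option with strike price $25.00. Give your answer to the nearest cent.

Risk-neutral probability p = (1 + 0.01 − 0.8)/(1.15 − 0.8) = 0.2100/0.3500 = 0.6000
Terminal stock prices: S_uu = 33.06, S_ud = 23, S_dd = 16
Terminal payoffs (K − S): max(-8.062, 0) = 0, max(2, 0) = 2, max(9, 0) = 9
Node u (S = 28.75): V_u = 1/1.01·[0.6000·0.0000 + 0.4000·2.0000] = 0.7921
Node d (S = 20): V_d = 1/1.01·[0.6000·2.0000 + 0.4000·9.0000] = 4.7525
Node 0 (S = 25): V_0 = 1/1.01·[0.6000·0.7921 + 0.4000·4.7525] = 2.3527

$2.35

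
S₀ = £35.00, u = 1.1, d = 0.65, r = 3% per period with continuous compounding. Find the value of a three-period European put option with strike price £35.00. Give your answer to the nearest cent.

£3.39

Risk-neutral probability p = (e^0.03 − 0.65)/(1.1 − 0.65) = 0.3805/0.4500 = 0.8455
Terminal stock prices: S_uuu = 46.59, S_uud = 27.53, S_udd = 16.27, S_ddd = 9.612
Terminal payoffs (K − S): max(-11.59, 0) = 0, max(7.472, 0) = 7.472, max(18.73, 0) = 18.73, max(25.39, 0) = 25.39
Node uu (S = 42.35): V_uu = e^(−0.03)·[0.8455·0.0000 + 0.1545·7.4725] = 1.1207
Node ud (S = 25.03): V_ud = e^(−0.03)·[0.8455·7.4725 + 0.1545·18.7337] = 8.9406
Node dd (S = 14.79): V_dd = e^(−0.03)·[0.8455·18.7337 + 0.1545·25.3881] = 19.1781
Node u (S = 38.5): V_u = e^(−0.03)·[0.8455·1.1207 + 0.1545·8.9406] = 2.2604
Node d (S = 22.75): V_d = e^(−0.03)·[0.8455·8.9406 + 0.1545·19.1781] = 10.2118
Node 0 (S = 35): V_0 = e^(−0.03)·[0.8455·2.2604 + 0.1545·10.2118] = 3.3861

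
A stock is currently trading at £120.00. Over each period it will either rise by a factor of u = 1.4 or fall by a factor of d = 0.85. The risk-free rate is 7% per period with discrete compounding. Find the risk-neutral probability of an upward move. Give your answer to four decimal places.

p = 0.4000

Risk-neutral probability p = (1 + 0.07 − 0.85)/(1.4 − 0.85) = 0.2200/0.5500 = 0.4000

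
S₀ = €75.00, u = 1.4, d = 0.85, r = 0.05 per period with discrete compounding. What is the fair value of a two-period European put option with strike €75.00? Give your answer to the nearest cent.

Risk-neutral probability p = (1 + 0.05 − 0.85)/(1.4 − 0.85) = 0.2000/0.5500 = 0.3636
Terminal stock prices: S_uu = 147, S_ud = 89.25, S_dd = 54.19
Terminal payoffs (K − S): max(-72, 0) = 0, max(-14.25, 0) = 0, max(20.81, 0) = 20.81
Node u (S = 105): V_u = 1/1.05·[0.3636·0.0000 + 0.6364·0.0000] = 0.0000
Node d (S = 63.75): V_d = 1/1.05·[0.3636·0.0000 + 0.6364·20.8125] = 12.6136
Node 0 (S = 75): V_0 = 1/1.05·[0.3636·0.0000 + 0.6364·12.6136] = 7.6446

€7.64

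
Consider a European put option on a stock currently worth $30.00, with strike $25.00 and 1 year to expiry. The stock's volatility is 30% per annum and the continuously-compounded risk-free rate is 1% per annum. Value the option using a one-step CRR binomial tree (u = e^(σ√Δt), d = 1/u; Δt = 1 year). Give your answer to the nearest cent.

CRR parameters: u = e^(σ√Δt) = e^(0.3·√1) = 1.3499, d = 1/u = 0.7408
Per-period rate: rΔt = 0.01·1 = 0.01, so R = e^0.01 = 1.0101
Risk-neutral probability p = (e^0.01 − 0.7408)/(1.3499 − 0.7408) = 0.2692/0.6090 = 0.4421
Terminal stock prices: S_u = 40.5, S_d = 22.22
Terminal payoffs (K − S): max(-15.5, 0) = 0, max(2.775, 0) = 2.775
Node 0 (S = 30): V_0 = e^(−0.01)·[0.4421·0.0000 + 0.5579·2.7755] = 1.5331

$1.53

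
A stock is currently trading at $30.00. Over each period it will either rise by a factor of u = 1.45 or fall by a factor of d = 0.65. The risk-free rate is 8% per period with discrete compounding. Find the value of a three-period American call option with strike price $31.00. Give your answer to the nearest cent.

Risk-neutral probability p = (1 + 0.08 − 0.65)/(1.45 − 0.65) = 0.4300/0.8000 = 0.5375
Terminal stock prices: S_uuu = 91.46, S_uud = 41, S_udd = 18.38, S_ddd = 8.239
Terminal payoffs (S − K): max(60.46, 0) = 60.46, max(9.999, 0) = 9.999, max(-12.62, 0) = 0, max(-22.76, 0) = 0
Node uu (S = 63.08): continuation = 1/1.08·[0.5375·60.4587 + 0.4625·9.9988] = 34.3713; exercise value = 32.0750 ≤ continuation, so V_uu = 34.3713
Node ud (S = 28.28): continuation = 1/1.08·[0.5375·9.9988 + 0.4625·0.0000] = 4.9762; exercise value = 0.0000 ≤ continuation, so V_ud = 4.9762
Node dd (S = 12.68): continuation = 1/1.08·[0.5375·0.0000 + 0.4625·0.0000] = 0.0000; exercise value = 0.0000 ≤ continuation, so V_dd = 0.0000
Node u (S = 43.5): continuation = 1/1.08·[0.5375·34.3713 + 0.4625·4.9762] = 19.2371; exercise value = 12.5000 ≤ continuation, so V_u = 19.2371
Node d (S = 19.5): continuation = 1/1.08·[0.5375·4.9762 + 0.4625·0.0000] = 2.4766; exercise value = 0.0000 ≤ continuation, so V_d = 2.4766
Node 0 (S = 30): continuation = 1/1.08·[0.5375·19.2371 + 0.4625·2.4766] = 10.6346; exercise value = 0.0000 ≤ continuation, so V_0 = 10.6346

$10.63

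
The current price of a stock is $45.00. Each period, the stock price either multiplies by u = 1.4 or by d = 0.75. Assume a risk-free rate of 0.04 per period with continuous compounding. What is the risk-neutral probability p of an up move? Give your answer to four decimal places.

p = 0.4474

Risk-neutral probability p = (e^0.04 − 0.75)/(1.4 − 0.75) = 0.2908/0.6500 = 0.4474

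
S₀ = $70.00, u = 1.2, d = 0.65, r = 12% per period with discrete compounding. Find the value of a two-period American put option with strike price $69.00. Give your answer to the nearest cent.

Risk-neutral probability p = (1 + 0.12 − 0.65)/(1.2 − 0.65) = 0.4700/0.5500 = 0.8545
Terminal stock prices: S_uu = 100.8, S_ud = 54.6, S_dd = 29.58
Terminal payoffs (K − S): max(-31.8, 0) = 0, max(14.4, 0) = 14.4, max(39.42, 0) = 39.42
Node u (S = 84): continuation = 1/1.12·[0.8545·0.0000 + 0.1455·14.4000] = 1.8701; exercise value = 0.0000 ≤ continuation, so V_u = 1.8701
Node d (S = 45.5): continuation = 1/1.12·[0.8545·14.4000 + 0.1455·39.4250] = 16.1071; exercise value = 23.5000 > continuation, so V_d = 23.5000 (exercise)
Node 0 (S = 70): continuation = 1/1.12·[0.8545·1.8701 + 0.1455·23.5000] = 4.4788; exercise value = 0.0000 ≤ continuation, so V_0 = 4.4788

$4.48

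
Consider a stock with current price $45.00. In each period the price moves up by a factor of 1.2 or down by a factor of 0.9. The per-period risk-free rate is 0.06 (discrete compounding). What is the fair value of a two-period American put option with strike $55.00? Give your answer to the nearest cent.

Risk-neutral probability p = (1 + 0.06 − 0.9)/(1.2 − 0.9) = 0.1600/0.3000 = 0.5333
Terminal stock prices: S_uu = 64.8, S_ud = 48.6, S_dd = 36.45
Terminal payoffs (K − S): max(-9.8, 0) = 0, max(6.4, 0) = 6.4, max(18.55, 0) = 18.55
Node u (S = 54): continuation = 1/1.06·[0.5333·0.0000 + 0.4667·6.4000] = 2.8176; exercise value = 1.0000 ≤ continuation, so V_u = 2.8176
Node d (S = 40.5): continuation = 1/1.06·[0.5333·6.4000 + 0.4667·18.5500] = 11.3868; exercise value = 14.5000 > continuation, so V_d = 14.5000 (exercise)
Node 0 (S = 45): continuation = 1/1.06·[0.5333·2.8176 + 0.4667·14.5000] = 7.8013; exercise value = 10.0000 > continuation, so V_0 = 10.0000 (exercise)

$10.00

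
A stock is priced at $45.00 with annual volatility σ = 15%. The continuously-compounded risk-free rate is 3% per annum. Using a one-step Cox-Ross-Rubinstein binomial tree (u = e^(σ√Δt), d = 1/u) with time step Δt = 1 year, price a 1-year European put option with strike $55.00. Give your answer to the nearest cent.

$8.37

CRR parameters: u = e^(σ√Δt) = e^(0.15·√1) = 1.1618, d = 1/u = 0.8607
Per-period rate: rΔt = 0.03·1 = 0.03, so R = e^0.03 = 1.0305
Risk-neutral probability p = (e^0.03 − 0.8607)/(1.1618 − 0.8607) = 0.1697/0.3011 = 0.5637
Terminal stock prices: S_u = 52.28, S_d = 38.73
Terminal payoffs (K − S): max(2.717, 0) = 2.717, max(16.27, 0) = 16.27
Node 0 (S = 45): V_0 = e^(−0.03)·[0.5637·2.7175 + 0.4363·16.2681] = 8.3745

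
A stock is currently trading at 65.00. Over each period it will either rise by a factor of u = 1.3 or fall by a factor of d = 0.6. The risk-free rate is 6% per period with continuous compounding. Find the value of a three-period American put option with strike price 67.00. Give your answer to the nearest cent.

Risk-neutral probability p = (e^0.06 − 0.6)/(1.3 − 0.6) = 0.4618/0.7000 = 0.6598
Terminal stock prices: S_uuu = 142.8, S_uud = 65.91, S_udd = 30.42, S_ddd = 14.04
Terminal payoffs (K − S): max(-75.81, 0) = 0, max(1.09, 0) = 1.09, max(36.58, 0) = 36.58, max(52.96, 0) = 52.96
Node uu (S = 109.9): continuation = e^(−0.06)·[0.6598·0.0000 + 0.3402·1.0900] = 0.3493; exercise value = 0.0000 ≤ continuation, so V_uu = 0.3493
Node ud (S = 50.7): continuation = e^(−0.06)·[0.6598·1.0900 + 0.3402·36.5800] = 12.3982; exercise value = 16.3000 > continuation, so V_ud = 16.3000 (exercise)
Node dd (S = 23.4): continuation = e^(−0.06)·[0.6598·36.5800 + 0.3402·52.9600] = 39.6982; exercise value = 43.6000 > continuation, so V_dd = 43.6000 (exercise)
Node u (S = 84.5): continuation = e^(−0.06)·[0.6598·0.3493 + 0.3402·16.3000] = 5.4399; exercise value = 0.0000 ≤ continuation, so V_u = 5.4399
Node d (S = 39): continuation = e^(−0.06)·[0.6598·16.3000 + 0.3402·43.6000] = 24.0982; exercise value = 28.0000 > continuation, so V_d = 28.0000 (exercise)
Node 0 (S = 65): continuation = e^(−0.06)·[0.6598·5.4399 + 0.3402·28.0000] = 12.3518; exercise value = 2.0000 ≤ continuation, so V_0 = 12.3518

12.35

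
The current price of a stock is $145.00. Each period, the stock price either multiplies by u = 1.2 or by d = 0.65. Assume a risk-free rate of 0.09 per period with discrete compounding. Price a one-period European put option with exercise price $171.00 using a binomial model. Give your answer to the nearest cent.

Risk-neutral probability p = (1 + 0.09 − 0.65)/(1.2 − 0.65) = 0.4400/0.5500 = 0.8000
Terminal stock prices: S_u = 174, S_d = 94.25
Terminal payoffs (K − S): max(-3, 0) = 0, max(76.75, 0) = 76.75
Node 0 (S = 145): V_0 = 1/1.09·[0.8000·0.0000 + 0.2000·76.7500] = 14.0826

$14.08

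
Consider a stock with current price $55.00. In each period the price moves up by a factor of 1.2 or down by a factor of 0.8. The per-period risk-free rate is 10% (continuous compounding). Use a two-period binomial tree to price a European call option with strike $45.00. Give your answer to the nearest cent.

Risk-neutral probability p = (e^0.1 − 0.8)/(1.2 − 0.8) = 0.3052/0.4000 = 0.7629
Terminal stock prices: S_uu = 79.2, S_ud = 52.8, S_dd = 35.2
Terminal payoffs (S − K): max(34.2, 0) = 34.2, max(7.8, 0) = 7.8, max(-9.8, 0) = 0
Node u (S = 66): V_u = e^(−0.1)·[0.7629·34.2000 + 0.2371·7.8000] = 25.2823
Node d (S = 44): V_d = e^(−0.1)·[0.7629·7.8000 + 0.2371·0.0000] = 5.3845
Node 0 (S = 55): V_0 = e^(−0.1)·[0.7629·25.2823 + 0.2371·5.3845] = 18.6081

$18.61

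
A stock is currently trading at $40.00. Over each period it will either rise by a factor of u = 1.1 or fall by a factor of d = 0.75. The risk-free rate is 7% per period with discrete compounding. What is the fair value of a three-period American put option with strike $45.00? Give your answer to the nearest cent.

Risk-neutral probability p = (1 + 0.07 − 0.75)/(1.1 − 0.75) = 0.3200/0.3500 = 0.9143
Terminal stock prices: S_uuu = 53.24, S_uud = 36.3, S_udd = 24.75, S_ddd = 16.88
Terminal payoffs (K − S): max(-8.24, 0) = 0, max(8.7, 0) = 8.7, max(20.25, 0) = 20.25, max(28.12, 0) = 28.12
Node uu (S = 48.4): continuation = 1/1.07·[0.9143·0.0000 + 0.0857·8.7000] = 0.6969; exercise value = 0.0000 ≤ continuation, so V_uu = 0.6969
Node ud (S = 33): continuation = 1/1.07·[0.9143·8.7000 + 0.0857·20.2500] = 9.0561; exercise value = 12.0000 > continuation, so V_ud = 12.0000 (exercise)
Node dd (S = 22.5): continuation = 1/1.07·[0.9143·20.2500 + 0.0857·28.1250] = 19.5561; exercise value = 22.5000 > continuation, so V_dd = 22.5000 (exercise)
Node u (S = 44): continuation = 1/1.07·[0.9143·0.6969 + 0.0857·12.0000] = 1.5568; exercise value = 1.0000 ≤ continuation, so V_u = 1.5568
Node d (S = 30): continuation = 1/1.07·[0.9143·12.0000 + 0.0857·22.5000] = 12.0561; exercise value = 15.0000 > continuation, so V_d = 15.0000 (exercise)
Node 0 (S = 40): continuation = 1/1.07·[0.9143·1.5568 + 0.0857·15.0000] = 2.5318; exercise value = 5.0000 > continuation, so V_0 = 5.0000 (exercise)

$5.00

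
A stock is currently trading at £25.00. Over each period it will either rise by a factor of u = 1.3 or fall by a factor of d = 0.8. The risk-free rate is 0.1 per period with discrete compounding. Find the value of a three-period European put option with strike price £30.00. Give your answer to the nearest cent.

£2.82

Risk-neutral probability p = (1 + 0.1 − 0.8)/(1.3 − 0.8) = 0.3000/0.5000 = 0.6000
Terminal stock prices: S_uuu = 54.93, S_uud = 33.8, S_udd = 20.8, S_ddd = 12.8
Terminal payoffs (K − S): max(-24.93, 0) = 0, max(-3.8, 0) = 0, max(9.2, 0) = 9.2, max(17.2, 0) = 17.2
Node uu (S = 42.25): V_uu = 1/1.1·[0.6000·0.0000 + 0.4000·0.0000] = 0.0000
Node ud (S = 26): V_ud = 1/1.1·[0.6000·0.0000 + 0.4000·9.2000] = 3.3455
Node dd (S = 16): V_dd = 1/1.1·[0.6000·9.2000 + 0.4000·17.2000] = 11.2727
Node u (S = 32.5): V_u = 1/1.1·[0.6000·0.0000 + 0.4000·3.3455] = 1.2165
Node d (S = 20): V_d = 1/1.1·[0.6000·3.3455 + 0.4000·11.2727] = 5.9240
Node 0 (S = 25): V_0 = 1/1.1·[0.6000·1.2165 + 0.4000·5.9240] = 2.8177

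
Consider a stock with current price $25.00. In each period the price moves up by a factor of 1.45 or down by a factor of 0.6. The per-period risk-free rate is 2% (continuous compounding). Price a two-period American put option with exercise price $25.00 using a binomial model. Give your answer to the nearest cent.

$5.74

Risk-neutral probability p = (e^0.02 − 0.6)/(1.45 − 0.6) = 0.4202/0.8500 = 0.4944
Terminal stock prices: S_uu = 52.56, S_ud = 21.75, S_dd = 9
Terminal payoffs (K − S): max(-27.56, 0) = 0, max(3.25, 0) = 3.25, max(16, 0) = 16
Node u (S = 36.25): continuation = e^(−0.02)·[0.4944·0.0000 + 0.5056·3.2500] = 1.6108; exercise value = 0.0000 ≤ continuation, so V_u = 1.6108
Node d (S = 15): continuation = e^(−0.02)·[0.4944·3.2500 + 0.5056·16.0000] = 9.5050; exercise value = 10.0000 > continuation, so V_d = 10.0000 (exercise)
Node 0 (S = 25): continuation = e^(−0.02)·[0.4944·1.6108 + 0.5056·10.0000] = 5.7369; exercise value = 0.0000 ≤ continuation, so V_0 = 5.7369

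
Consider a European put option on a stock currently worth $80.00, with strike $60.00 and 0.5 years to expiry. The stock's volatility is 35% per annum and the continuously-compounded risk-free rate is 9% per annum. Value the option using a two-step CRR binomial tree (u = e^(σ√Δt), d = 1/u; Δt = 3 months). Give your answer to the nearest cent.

$0.79

CRR parameters: u = e^(σ√Δt) = e^(0.35·√0.25) = 1.1912, d = 1/u = 0.8395
Per-period rate: rΔt = 0.09·0.25 = 0.0225, so R = e^0.0225 = 1.0228
Risk-neutral probability p = (e^0.0225 − 0.8395)/(1.1912 − 0.8395) = 0.1833/0.3518 = 0.5210
Terminal stock prices: S_uu = 113.5, S_ud = 80, S_dd = 56.38
Terminal payoffs (K − S): max(-53.53, 0) = 0, max(-20, 0) = 0, max(3.625, 0) = 3.625
Node u (S = 95.3): V_u = e^(−0.0225)·[0.5210·0.0000 + 0.4790·0.0000] = 0.0000
Node d (S = 67.16): V_d = e^(−0.0225)·[0.5210·0.0000 + 0.4790·3.6250] = 1.6976
Node 0 (S = 80): V_0 = e^(−0.0225)·[0.5210·0.0000 + 0.4790·1.6976] = 0.7950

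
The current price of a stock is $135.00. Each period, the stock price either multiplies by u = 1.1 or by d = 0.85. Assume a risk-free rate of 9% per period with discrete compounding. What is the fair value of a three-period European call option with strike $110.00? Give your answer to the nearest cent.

$50.07

Risk-neutral probability p = (1 + 0.09 − 0.85)/(1.1 − 0.85) = 0.2400/0.2500 = 0.9600
Terminal stock prices: S_uuu = 179.7, S_uud = 138.8, S_udd = 107.3, S_ddd = 82.91
Terminal payoffs (S − K): max(69.69, 0) = 69.69, max(28.85, 0) = 28.85, max(-2.709, 0) = 0, max(-27.09, 0) = 0
Node uu (S = 163.4): V_uu = 1/1.09·[0.9600·69.6850 + 0.0400·28.8475] = 62.4326
Node ud (S = 126.2): V_ud = 1/1.09·[0.9600·28.8475 + 0.0400·0.0000] = 25.4070
Node dd (S = 97.54): V_dd = 1/1.09·[0.9600·0.0000 + 0.0400·0.0000] = 0.0000
Node u (S = 148.5): V_u = 1/1.09·[0.9600·62.4326 + 0.0400·25.4070] = 55.9188
Node d (S = 114.8): V_d = 1/1.09·[0.9600·25.4070 + 0.0400·0.0000] = 22.3768
Node 0 (S = 135): V_0 = 1/1.09·[0.9600·55.9188 + 0.0400·22.3768] = 50.0708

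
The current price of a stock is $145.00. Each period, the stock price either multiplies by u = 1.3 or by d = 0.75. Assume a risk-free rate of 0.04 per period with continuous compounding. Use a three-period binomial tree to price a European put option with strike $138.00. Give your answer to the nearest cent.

$17.12

Risk-neutral probability p = (e^0.04 − 0.75)/(1.3 − 0.75) = 0.2908/0.5500 = 0.5287
Terminal stock prices: S_uuu = 318.6, S_uud = 183.8, S_udd = 106, S_ddd = 61.17
Terminal payoffs (K − S): max(-180.6, 0) = 0, max(-45.79, 0) = 0, max(31.97, 0) = 31.97, max(76.83, 0) = 76.83
Node uu (S = 245.1): V_uu = e^(−0.04)·[0.5287·0.0000 + 0.4713·0.0000] = 0.0000
Node ud (S = 141.4): V_ud = e^(−0.04)·[0.5287·0.0000 + 0.4713·31.9688] = 14.4747
Node dd (S = 81.56): V_dd = e^(−0.04)·[0.5287·31.9688 + 0.4713·76.8281] = 51.0264
Node u (S = 188.5): V_u = e^(−0.04)·[0.5287·0.0000 + 0.4713·14.4747] = 6.5538
Node d (S = 108.8): V_d = e^(−0.04)·[0.5287·14.4747 + 0.4713·51.0264] = 30.4568
Node 0 (S = 145): V_0 = e^(−0.04)·[0.5287·6.5538 + 0.4713·30.4568] = 17.1195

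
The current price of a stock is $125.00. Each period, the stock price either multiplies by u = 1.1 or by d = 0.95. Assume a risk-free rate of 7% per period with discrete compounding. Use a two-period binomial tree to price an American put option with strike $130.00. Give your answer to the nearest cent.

$5.00

Risk-neutral probability p = (1 + 0.07 − 0.95)/(1.1 − 0.95) = 0.1200/0.1500 = 0.8000
Terminal stock prices: S_uu = 151.3, S_ud = 130.6, S_dd = 112.8
Terminal payoffs (K − S): max(-21.25, 0) = 0, max(-0.625, 0) = 0, max(17.19, 0) = 17.19
Node u (S = 137.5): continuation = 1/1.07·[0.8000·0.0000 + 0.2000·0.0000] = 0.0000; exercise value = 0.0000 ≤ continuation, so V_u = 0.0000
Node d (S = 118.8): continuation = 1/1.07·[0.8000·0.0000 + 0.2000·17.1875] = 3.2126; exercise value = 11.2500 > continuation, so V_d = 11.2500 (exercise)
Node 0 (S = 125): continuation = 1/1.07·[0.8000·0.0000 + 0.2000·11.2500] = 2.1028; exercise value = 5.0000 > continuation, so V_0 = 5.0000 (exercise)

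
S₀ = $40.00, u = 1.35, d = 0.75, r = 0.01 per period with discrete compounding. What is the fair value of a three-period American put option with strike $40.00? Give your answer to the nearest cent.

$8.11

Risk-neutral probability p = (1 + 0.01 − 0.75)/(1.35 − 0.75) = 0.2600/0.6000 = 0.4333
Terminal stock prices: S_uuu = 98.42, S_uud = 54.68, S_udd = 30.38, S_ddd = 16.88
Terminal payoffs (K − S): max(-58.42, 0) = 0, max(-14.68, 0) = 0, max(9.625, 0) = 9.625, max(23.12, 0) = 23.12
Node uu (S = 72.9): continuation = 1/1.01·[0.4333·0.0000 + 0.5667·0.0000] = 0.0000; exercise value = 0.0000 ≤ continuation, so V_uu = 0.0000
Node ud (S = 40.5): continuation = 1/1.01·[0.4333·0.0000 + 0.5667·9.6250] = 5.4002; exercise value = 0.0000 ≤ continuation, so V_ud = 5.4002
Node dd (S = 22.5): continuation = 1/1.01·[0.4333·9.6250 + 0.5667·23.1250] = 17.1040; exercise value = 17.5000 > continuation, so V_dd = 17.5000 (exercise)
Node u (S = 54): continuation = 1/1.01·[0.4333·0.0000 + 0.5667·5.4002] = 3.0298; exercise value = 0.0000 ≤ continuation, so V_u = 3.0298
Node d (S = 30): continuation = 1/1.01·[0.4333·5.4002 + 0.5667·17.5000] = 12.1354; exercise value = 10.0000 ≤ continuation, so V_d = 12.1354
Node 0 (S = 40): continuation = 1/1.01·[0.4333·3.0298 + 0.5667·12.1354] = 8.1085; exercise value = 0.0000 ≤ continuation, so V_0 = 8.1085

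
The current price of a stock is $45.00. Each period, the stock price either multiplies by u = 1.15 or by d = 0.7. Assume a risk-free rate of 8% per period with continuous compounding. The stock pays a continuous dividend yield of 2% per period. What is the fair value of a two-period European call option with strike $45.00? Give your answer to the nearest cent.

Per-period risk-free factor R = e^0.08 = 1.0833; dividend-adjusted growth = e^(0.08−0.02) = 1.0618.
Risk-neutral probability p = (1.0618 − 0.7)/(1.15 − 0.7) = 0.3618/0.4500 = 0.8041
Terminal stock prices: S_uu = 59.51, S_ud = 36.22, S_dd = 22.05
Terminal payoffs (S − K): max(14.51, 0) = 14.51, max(-8.775, 0) = 0, max(-22.95, 0) = 0
Node u (S = 51.75): V_u = e^(−0.08)·[0.8041·14.5125 + 0.1959·0.0000] = 10.7721
Node d (S = 31.5): V_d = e^(−0.08)·[0.8041·0.0000 + 0.1959·0.0000] = 0.0000
Node 0 (S = 45): V_0 = e^(−0.08)·[0.8041·10.7721 + 0.1959·0.0000] = 7.9957

$8.00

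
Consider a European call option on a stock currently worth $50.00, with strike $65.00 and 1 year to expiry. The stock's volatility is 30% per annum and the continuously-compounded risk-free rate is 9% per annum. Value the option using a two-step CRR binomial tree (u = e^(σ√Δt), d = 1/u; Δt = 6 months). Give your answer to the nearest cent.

CRR parameters: u = e^(σ√Δt) = e^(0.3·√0.5) = 1.2363, d = 1/u = 0.8089
Per-period rate: rΔt = 0.09·0.5 = 0.045, so R = e^0.045 = 1.0460
Risk-neutral probability p = (e^0.045 − 0.8089)/(1.2363 − 0.8089) = 0.2372/0.4275 = 0.5548
Terminal stock prices: S_uu = 76.42, S_ud = 50, S_dd = 32.71
Terminal payoffs (S − K): max(11.42, 0) = 11.42, max(-15, 0) = 0, max(-32.29, 0) = 0
Node u (S = 61.82): V_u = e^(−0.045)·[0.5548·11.4233 + 0.4452·0.0000] = 6.0592
Node d (S = 40.44): V_d = e^(−0.045)·[0.5548·0.0000 + 0.4452·0.0000] = 0.0000
Node 0 (S = 50): V_0 = e^(−0.045)·[0.5548·6.0592 + 0.4452·0.0000] = 3.2140

$3.21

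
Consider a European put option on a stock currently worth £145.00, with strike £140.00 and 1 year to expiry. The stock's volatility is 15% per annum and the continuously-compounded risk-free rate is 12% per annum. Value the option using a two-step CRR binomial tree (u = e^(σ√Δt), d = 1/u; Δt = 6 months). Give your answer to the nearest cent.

£1.12

CRR parameters: u = e^(σ√Δt) = e^(0.15·√0.5) = 1.1119, d = 1/u = 0.8994
Per-period rate: rΔt = 0.12·0.5 = 0.06, so R = e^0.06 = 1.0618
Risk-neutral probability p = (e^0.06 − 0.8994)/(1.1119 − 0.8994) = 0.1625/0.2125 = 0.7645
Terminal stock prices: S_uu = 179.3, S_ud = 145, S_dd = 117.3
Terminal payoffs (K − S): max(-39.27, 0) = 0, max(-5, 0) = 0, max(22.72, 0) = 22.72
Node u (S = 161.2): V_u = e^(−0.06)·[0.7645·0.0000 + 0.2355·0.0000] = 0.0000
Node d (S = 130.4): V_d = e^(−0.06)·[0.7645·0.0000 + 0.2355·22.7156] = 5.0388
Node 0 (S = 145): V_0 = e^(−0.06)·[0.7645·0.0000 + 0.2355·5.0388] = 1.1177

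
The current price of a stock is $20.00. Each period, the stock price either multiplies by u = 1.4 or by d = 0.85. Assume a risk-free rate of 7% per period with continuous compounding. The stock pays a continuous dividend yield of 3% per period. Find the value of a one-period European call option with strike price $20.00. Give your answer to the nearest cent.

$2.59

Per-period risk-free factor R = e^0.07 = 1.0725; dividend-adjusted growth = e^(0.07−0.03) = 1.0408.
Risk-neutral probability p = (1.0408 − 0.85)/(1.4 − 0.85) = 0.1908/0.5500 = 0.3469
Terminal stock prices: S_u = 28, S_d = 17
Terminal payoffs (S − K): max(8, 0) = 8, max(-3, 0) = 0
Node 0 (S = 20): V_0 = e^(−0.07)·[0.3469·8.0000 + 0.6531·0.0000] = 2.5878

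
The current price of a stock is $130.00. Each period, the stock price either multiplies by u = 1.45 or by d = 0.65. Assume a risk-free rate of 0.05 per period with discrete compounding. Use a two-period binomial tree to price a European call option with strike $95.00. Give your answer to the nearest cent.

Risk-neutral probability p = (1 + 0.05 − 0.65)/(1.45 − 0.65) = 0.4000/0.8000 = 0.5000
Terminal stock prices: S_uu = 273.3, S_ud = 122.5, S_dd = 54.93
Terminal payoffs (S − K): max(178.3, 0) = 178.3, max(27.53, 0) = 27.53, max(-40.07, 0) = 0
Node u (S = 188.5): V_u = 1/1.05·[0.5000·178.3250 + 0.5000·27.5250] = 98.0238
Node d (S = 84.5): V_d = 1/1.05·[0.5000·27.5250 + 0.5000·0.0000] = 13.1071
Node 0 (S = 130): V_0 = 1/1.05·[0.5000·98.0238 + 0.5000·13.1071] = 52.9195

$52.92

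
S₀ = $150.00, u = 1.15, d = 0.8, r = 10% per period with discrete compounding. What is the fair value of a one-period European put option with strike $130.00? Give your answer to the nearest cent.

$1.30

Risk-neutral probability p = (1 + 0.1 − 0.8)/(1.15 − 0.8) = 0.3000/0.3500 = 0.8571
Terminal stock prices: S_u = 172.5, S_d = 120
Terminal payoffs (K − S): max(-42.5, 0) = 0, max(10, 0) = 10
Node 0 (S = 150): V_0 = 1/1.1·[0.8571·0.0000 + 0.1429·10.0000] = 1.2987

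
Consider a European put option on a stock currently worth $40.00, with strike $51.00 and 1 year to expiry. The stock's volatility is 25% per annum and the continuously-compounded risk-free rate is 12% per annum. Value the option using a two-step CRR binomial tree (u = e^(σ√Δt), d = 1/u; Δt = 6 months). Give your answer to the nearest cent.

CRR parameters: u = e^(σ√Δt) = e^(0.25·√0.5) = 1.1934, d = 1/u = 0.8380
Per-period rate: rΔt = 0.12·0.5 = 0.06, so R = e^0.06 = 1.0618
Risk-neutral probability p = (e^0.06 − 0.8380)/(1.1934 − 0.8380) = 0.2239/0.3554 = 0.6299
Terminal stock prices: S_uu = 56.96, S_ud = 40, S_dd = 28.09
Terminal payoffs (K − S): max(-5.965, 0) = 0, max(11, 0) = 11, max(22.91, 0) = 22.91
Node u (S = 47.73): V_u = e^(−0.06)·[0.6299·0.0000 + 0.3701·11.0000] = 3.8339
Node d (S = 33.52): V_d = e^(−0.06)·[0.6299·11.0000 + 0.3701·22.9125] = 14.5113
Node 0 (S = 40): V_0 = e^(−0.06)·[0.6299·3.8339 + 0.3701·14.5113] = 7.3321

$7.33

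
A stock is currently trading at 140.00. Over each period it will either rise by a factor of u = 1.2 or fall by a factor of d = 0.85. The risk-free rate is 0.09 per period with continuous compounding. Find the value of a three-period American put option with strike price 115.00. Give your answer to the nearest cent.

1.06

Risk-neutral probability p = (e^0.09 − 0.85)/(1.2 − 0.85) = 0.2442/0.3500 = 0.6976
Terminal stock prices: S_uuu = 241.9, S_uud = 171.4, S_udd = 121.4, S_ddd = 85.98
Terminal payoffs (K − S): max(-126.9, 0) = 0, max(-56.36, 0) = 0, max(-6.38, 0) = 0, max(29.02, 0) = 29.02
Node uu (S = 201.6): continuation = e^(−0.09)·[0.6976·0.0000 + 0.3024·0.0000] = 0.0000; exercise value = 0.0000 ≤ continuation, so V_uu = 0.0000
Node ud (S = 142.8): continuation = e^(−0.09)·[0.6976·0.0000 + 0.3024·0.0000] = 0.0000; exercise value = 0.0000 ≤ continuation, so V_ud = 0.0000
Node dd (S = 101.1): continuation = e^(−0.09)·[0.6976·0.0000 + 0.3024·29.0225] = 8.0199; exercise value = 13.8500 > continuation, so V_dd = 13.8500 (exercise)
Node u (S = 168): continuation = e^(−0.09)·[0.6976·0.0000 + 0.3024·0.0000] = 0.0000; exercise value = 0.0000 ≤ continuation, so V_u = 0.0000
Node d (S = 119): continuation = e^(−0.09)·[0.6976·0.0000 + 0.3024·13.8500] = 3.8272; exercise value = 0.0000 ≤ continuation, so V_d = 3.8272
Node 0 (S = 140): continuation = e^(−0.09)·[0.6976·0.0000 + 0.3024·3.8272] = 1.0576; exercise value = 0.0000 ≤ continuation, so V_0 = 1.0576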